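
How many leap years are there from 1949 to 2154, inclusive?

Multiples of 4 in [1949,2154]: 51.
Of those, multiples of 100: 2 (not leap unless ÷400).
Multiples of 400: 1.
Leap years = 51 − 2 + 1 = 50.

50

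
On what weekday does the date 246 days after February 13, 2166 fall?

Friday

Feb 13, 2166 is a Thursday.
246 mod 7 = 1, so 246 days after a Thursday is Thursday + 1 = Friday.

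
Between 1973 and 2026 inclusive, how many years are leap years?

Multiples of 4 in [1973,2026]: 13.
Of those, multiples of 100: 1 (not leap unless ÷400).
Multiples of 400: 1.
Leap years = 13 − 1 + 1 = 13.

13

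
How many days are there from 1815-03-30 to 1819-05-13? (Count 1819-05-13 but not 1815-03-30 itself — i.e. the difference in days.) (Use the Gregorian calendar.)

1505

Mar 30, 1815 → Mar 30, 1816: 366 days (Feb 29, 1816 is in that span).
Mar 30, 1816 → Mar 30, 1817: 365 days.
Mar 30, 1817 → Mar 30, 1818: 365 days.
Mar 30, 1818 → Mar 30, 1819: 365 days.
Mar 30, 1819 → Apr 30, 1819: 31 days (March has 31).
Apr 30, 1819 → May 13, 1819: 13 days.
Total: 1505 days.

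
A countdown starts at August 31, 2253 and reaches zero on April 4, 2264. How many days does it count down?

Aug 31, 2253 → Aug 31, 2254: 365 days.
Aug 31, 2254 → Aug 31, 2255: 365 days.
Aug 31, 2255 → Aug 31, 2256: 366 days (Feb 29, 2256 is in that span).
Aug 31, 2256 → Aug 31, 2257: 365 days.
Aug 31, 2257 → Aug 31, 2258: 365 days.
Aug 31, 2258 → Aug 31, 2259: 365 days.
Aug 31, 2259 → Aug 31, 2260: 366 days (Feb 29, 2260 is in that span).
Aug 31, 2260 → Aug 31, 2261: 365 days.
Aug 31, 2261 → Aug 31, 2262: 365 days.
Aug 31, 2262 → Aug 31, 2263: 365 days.
Aug 31, 2263 → Sep 30, 2263: 30 days (August has 31).
Sep 30, 2263 → Oct 30, 2263: 30 days (September has 30).
Oct 30, 2263 → Nov 30, 2263: 31 days (October has 31).
Nov 30, 2263 → Dec 30, 2263: 30 days (November has 30).
Dec 30, 2263 → Jan 30, 2264: 31 days (December has 31).
Jan 30, 2264 → Feb 29, 2264: 30 days (January has 31).
Feb 29, 2264 → Mar 29, 2264: 29 days (February has 29).
Mar 29, 2264 → Apr 4, 2264: 6 days.
Total: 3869 days.

3869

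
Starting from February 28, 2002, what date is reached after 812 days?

May 20, 2004

+365 (one year) → Feb 28, 2003 (447 left).
+365 (one year) → Feb 28, 2004 (82 left).
Feb has 29 days: +2 → Mar 1, 2004 (80 left).
Mar has 31 days: +31 → Apr 1, 2004 (49 left).
Apr has 30 days: +30 → May 1, 2004 (19 left).
+19 → May 20, 2004.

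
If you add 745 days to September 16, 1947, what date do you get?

September 30, 1949

+366 (one year; includes Feb 29, 1948) → Sep 16, 1948 (379 left).
Sep has 30 days: +15 → Oct 1, 1948 (364 left).
Oct has 31 days: +31 → Nov 1, 1948 (333 left).
Nov has 30 days: +30 → Dec 1, 1948 (303 left).
Dec has 31 days: +31 → Jan 1, 1949 (272 left).
Jan has 31 days: +31 → Feb 1, 1949 (241 left).
Feb has 28 days: +28 → Mar 1, 1949 (213 left).
Mar has 31 days: +31 → Apr 1, 1949 (182 left).
Apr has 30 days: +30 → May 1, 1949 (152 left).
May has 31 days: +31 → Jun 1, 1949 (121 left).
Jun has 30 days: +30 → Jul 1, 1949 (91 left).
Jul has 31 days: +31 → Aug 1, 1949 (60 left).
Aug has 31 days: +31 → Sep 1, 1949 (29 left).
+29 → Sep 30, 1949.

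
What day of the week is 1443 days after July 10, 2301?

Thursday

First find the weekday of Jul 10, 2301. Doomsday rule: the anchor day for the 2300s is Wednesday. For year 01: 1÷12 = 0 r 1, and 1÷4 = 0, so 0+1+0 = 1.
Wednesday + 1 ≡ Thursday — that's 2301's doomsday.
In July the doomsday date is Jul 11.
Jul 10 is 1 day before Jul 11; 1 mod 7 = 1, so Thursday − 1 = Wednesday.
1443 mod 7 = 1, so 1443 days after a Wednesday is Wednesday + 1 = Thursday.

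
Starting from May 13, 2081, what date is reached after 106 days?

August 27, 2081

May has 31 days: +19 → Jun 1, 2081 (87 left).
Jun has 30 days: +30 → Jul 1, 2081 (57 left).
Jul has 31 days: +31 → Aug 1, 2081 (26 left).
+26 → Aug 27, 2081.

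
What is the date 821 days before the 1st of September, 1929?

−365 (one year) → Sep 1, 1928 (456 left).
−366 (one year; includes Feb 29, 1928) → Sep 1, 1927 (90 left).
−1 → Aug 31, 1927 (end of Aug, 31 days; 89 left).
−31 → Jul 31, 1927 (end of Jul, 31 days; 58 left).
−31 → Jun 30, 1927 (end of Jun, 30 days; 27 left).
−27 → Jun 3, 1927.

June 3, 1927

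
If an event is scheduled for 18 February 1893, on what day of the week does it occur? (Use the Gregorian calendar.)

Doomsday rule: the anchor day for the 1800s is Friday. For year 93: 93÷12 = 7 r 9, and 9÷4 = 2, so 7+9+2 = 18.
Friday + 18 ≡ Tuesday — that's 1893's doomsday.
In February the doomsday date is Feb 28 (1893 is not a leap year).
Feb 18 is 10 days before Feb 28; 10 mod 7 = 3, so Tuesday − 3 = Saturday.

Saturday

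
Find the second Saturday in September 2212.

September 1, 2212 is a Tuesday.
The first Saturday is therefore September 5 (4 days later).
The second Saturday is 5 + 1×7 = September 12.

September 12, 2212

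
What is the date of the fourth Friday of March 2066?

March 1, 2066 is a Monday.
The first Friday is therefore March 5 (4 days later).
The fourth Friday is 5 + 3×7 = March 26.

March 26, 2066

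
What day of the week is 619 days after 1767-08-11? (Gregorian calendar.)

Friday

First find the weekday of Aug 11, 1767. Doomsday rule: the anchor day for the 1700s is Sunday. For year 67: 67÷12 = 5 r 7, and 7÷4 = 1, so 5+7+1 = 13.
Sunday + 13 ≡ Saturday — that's 1767's doomsday.
In August the doomsday date is Aug 8.
Aug 11 is 3 days after Aug 8; 3 mod 7 = 3, so Saturday + 3 = Tuesday.
619 mod 7 = 3, so 619 days after a Tuesday is Tuesday + 3 = Friday.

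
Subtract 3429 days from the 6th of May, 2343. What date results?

December 15, 2333

−365 (one year) → May 6, 2342 (3064 left).
−365 (one year) → May 6, 2341 (2699 left).
−365 (one year) → May 6, 2340 (2334 left).
−366 (one year; includes Feb 29, 2340) → May 6, 2339 (1968 left).
−365 (one year) → May 6, 2338 (1603 left).
−365 (one year) → May 6, 2337 (1238 left).
−365 (one year) → May 6, 2336 (873 left).
−366 (one year; includes Feb 29, 2336) → May 6, 2335 (507 left).
−365 (one year) → May 6, 2334 (142 left).
−6 → Apr 30, 2334 (end of Apr, 30 days; 136 left).
−30 → Mar 31, 2334 (end of Mar, 31 days; 106 left).
−31 → Feb 28, 2334 (end of Feb, 28 days; 75 left).
−28 → Jan 31, 2334 (end of Jan, 31 days; 47 left).
−31 → Dec 31, 2333 (end of Dec, 31 days; 16 left).
−16 → Dec 15, 2333.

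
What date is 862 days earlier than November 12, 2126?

−365 (one year) → Nov 12, 2125 (497 left).
−365 (one year) → Nov 12, 2124 (132 left).
−12 → Oct 31, 2124 (end of Oct, 31 days; 120 left).
−31 → Sep 30, 2124 (end of Sep, 30 days; 89 left).
−30 → Aug 31, 2124 (end of Aug, 31 days; 59 left).
−31 → Jul 31, 2124 (end of Jul, 31 days; 28 left).
−28 → Jul 3, 2124.

July 3, 2124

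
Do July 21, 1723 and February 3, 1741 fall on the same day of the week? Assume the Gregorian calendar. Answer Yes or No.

No

From Jul 21, 1723 to Feb 3, 1741 is 6407 days.
6407 mod 7 = 2, so they are different weekdays.
(Jul 21, 1723 is a Wednesday; Feb 3, 1741 is a Friday.)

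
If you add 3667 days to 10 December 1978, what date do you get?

+365 (one year) → Dec 10, 1979 (3302 left).
+366 (one year; includes Feb 29, 1980) → Dec 10, 1980 (2936 left).
+365 (one year) → Dec 10, 1981 (2571 left).
+365 (one year) → Dec 10, 1982 (2206 left).
+365 (one year) → Dec 10, 1983 (1841 left).
+366 (one year; includes Feb 29, 1984) → Dec 10, 1984 (1475 left).
+365 (one year) → Dec 10, 1985 (1110 left).
+365 (one year) → Dec 10, 1986 (745 left).
+365 (one year) → Dec 10, 1987 (380 left).
Dec has 31 days: +22 → Jan 1, 1988 (358 left).
Jan has 31 days: +31 → Feb 1, 1988 (327 left).
Feb has 29 days: +29 → Mar 1, 1988 (298 left).
Mar has 31 days: +31 → Apr 1, 1988 (267 left).
Apr has 30 days: +30 → May 1, 1988 (237 left).
May has 31 days: +31 → Jun 1, 1988 (206 left).
Jun has 30 days: +30 → Jul 1, 1988 (176 left).
Jul has 31 days: +31 → Aug 1, 1988 (145 left).
Aug has 31 days: +31 → Sep 1, 1988 (114 left).
Sep has 30 days: +30 → Oct 1, 1988 (84 left).
Oct has 31 days: +31 → Nov 1, 1988 (53 left).
Nov has 30 days: +30 → Dec 1, 1988 (23 left).
+23 → Dec 24, 1988.

December 24, 1988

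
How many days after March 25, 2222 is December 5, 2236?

Mar 25, 2222 → Mar 25, 2223: 365 days.
Mar 25, 2223 → Mar 25, 2224: 366 days (Feb 29, 2224 is in that span).
Mar 25, 2224 → Mar 25, 2225: 365 days.
Mar 25, 2225 → Mar 25, 2226: 365 days.
Mar 25, 2226 → Mar 25, 2227: 365 days.
Mar 25, 2227 → Mar 25, 2228: 366 days (Feb 29, 2228 is in that span).
Mar 25, 2228 → Mar 25, 2229: 365 days.
Mar 25, 2229 → Mar 25, 2230: 365 days.
Mar 25, 2230 → Mar 25, 2231: 365 days.
Mar 25, 2231 → Mar 25, 2232: 366 days (Feb 29, 2232 is in that span).
Mar 25, 2232 → Mar 25, 2233: 365 days.
Mar 25, 2233 → Mar 25, 2234: 365 days.
Mar 25, 2234 → Mar 25, 2235: 365 days.
Mar 25, 2235 → Mar 25, 2236: 366 days (Feb 29, 2236 is in that span).
Mar 25, 2236 → Apr 25, 2236: 31 days (March has 31).
Apr 25, 2236 → May 25, 2236: 30 days (April has 30).
May 25, 2236 → Jun 25, 2236: 31 days (May has 31).
Jun 25, 2236 → Jul 25, 2236: 30 days (June has 30).
Jul 25, 2236 → Aug 25, 2236: 31 days (July has 31).
Aug 25, 2236 → Sep 25, 2236: 31 days (August has 31).
Sep 25, 2236 → Oct 25, 2236: 30 days (September has 30).
Oct 25, 2236 → Nov 25, 2236: 31 days (October has 31).
Nov 25, 2236 → Dec 5, 2236: 10 days.
Total: 5369 days.

5369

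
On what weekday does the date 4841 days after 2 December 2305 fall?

Wednesday

Dec 2, 2305 is a Saturday.
4841 mod 7 = 4, so 4841 days after a Saturday is Saturday + 4 = Wednesday.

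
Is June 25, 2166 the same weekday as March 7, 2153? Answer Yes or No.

Yes

From Mar 7, 2153 to Jun 25, 2166 is 4858 days.
4858 mod 7 = 0, so they are the same weekday.
(Mar 7, 2153 is a Wednesday; Jun 25, 2166 is a Wednesday.)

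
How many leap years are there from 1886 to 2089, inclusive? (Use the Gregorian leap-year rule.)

Multiples of 4 in [1886,2089]: 51.
Of those, multiples of 100: 2 (not leap unless ÷400).
Multiples of 400: 1.
Leap years = 51 − 2 + 1 = 50.

50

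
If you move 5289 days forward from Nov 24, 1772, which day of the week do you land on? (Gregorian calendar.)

Saturday

First find the weekday of Nov 24, 1772. Doomsday rule: the anchor day for the 1700s is Sunday. For year 72: 72÷12 = 6 r 0, and 0÷4 = 0, so 6+0+0 = 6.
Sunday + 6 ≡ Saturday — that's 1772's doomsday.
In November the doomsday date is Nov 7.
Nov 24 is 17 days after Nov 7; 17 mod 7 = 3, so Saturday + 3 = Tuesday.
5289 mod 7 = 4, so 5289 days after a Tuesday is Tuesday + 4 = Saturday.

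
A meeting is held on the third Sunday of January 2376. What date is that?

January 18, 2376

January 1, 2376 is a Thursday.
The first Sunday is therefore January 4 (3 days later).
The third Sunday is 4 + 2×7 = January 18.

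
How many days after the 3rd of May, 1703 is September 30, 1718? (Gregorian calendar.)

5629

May 3, 1703 → May 3, 1704: 366 days (Feb 29, 1704 is in that span).
May 3, 1704 → May 3, 1705: 365 days.
May 3, 1705 → May 3, 1706: 365 days.
May 3, 1706 → May 3, 1707: 365 days.
May 3, 1707 → May 3, 1708: 366 days (Feb 29, 1708 is in that span).
May 3, 1708 → May 3, 1709: 365 days.
May 3, 1709 → May 3, 1710: 365 days.
May 3, 1710 → May 3, 1711: 365 days.
May 3, 1711 → May 3, 1712: 366 days (Feb 29, 1712 is in that span).
May 3, 1712 → May 3, 1713: 365 days.
May 3, 1713 → May 3, 1714: 365 days.
May 3, 1714 → May 3, 1715: 365 days.
May 3, 1715 → May 3, 1716: 366 days (Feb 29, 1716 is in that span).
May 3, 1716 → May 3, 1717: 365 days.
May 3, 1717 → May 3, 1718: 365 days.
May 3, 1718 → Jun 3, 1718: 31 days (May has 31).
Jun 3, 1718 → Jul 3, 1718: 30 days (June has 30).
Jul 3, 1718 → Aug 3, 1718: 31 days (July has 31).
Aug 3, 1718 → Sep 3, 1718: 31 days (August has 31).
Sep 3, 1718 → Sep 30, 1718: 27 days.
Total: 5629 days.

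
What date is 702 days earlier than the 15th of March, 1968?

−366 (one year; includes Feb 29, 1968) → Mar 15, 1967 (336 left).
−15 → Feb 28, 1967 (end of Feb, 28 days; 321 left).
−28 → Jan 31, 1967 (end of Jan, 31 days; 293 left).
−31 → Dec 31, 1966 (end of Dec, 31 days; 262 left).
−31 → Nov 30, 1966 (end of Nov, 30 days; 231 left).
−30 → Oct 31, 1966 (end of Oct, 31 days; 201 left).
−31 → Sep 30, 1966 (end of Sep, 30 days; 170 left).
−30 → Aug 31, 1966 (end of Aug, 31 days; 140 left).
−31 → Jul 31, 1966 (end of Jul, 31 days; 109 left).
−31 → Jun 30, 1966 (end of Jun, 30 days; 78 left).
−30 → May 31, 1966 (end of May, 31 days; 48 left).
−31 → Apr 30, 1966 (end of Apr, 30 days; 17 left).
−17 → Apr 13, 1966.

April 13, 1966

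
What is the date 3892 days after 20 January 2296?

+366 (one year; includes Feb 29, 2296) → Jan 20, 2297 (3526 left).
+365 (one year) → Jan 20, 2298 (3161 left).
+365 (one year) → Jan 20, 2299 (2796 left).
+365 (one year) → Jan 20, 2300 (2431 left).
+365 (one year) → Jan 20, 2301 (2066 left).
+365 (one year) → Jan 20, 2302 (1701 left).
+365 (one year) → Jan 20, 2303 (1336 left).
+365 (one year) → Jan 20, 2304 (971 left).
+366 (one year; includes Feb 29, 2304) → Jan 20, 2305 (605 left).
+365 (one year) → Jan 20, 2306 (240 left).
Jan has 31 days: +12 → Feb 1, 2306 (228 left).
Feb has 28 days: +28 → Mar 1, 2306 (200 left).
Mar has 31 days: +31 → Apr 1, 2306 (169 left).
Apr has 30 days: +30 → May 1, 2306 (139 left).
May has 31 days: +31 → Jun 1, 2306 (108 left).
Jun has 30 days: +30 → Jul 1, 2306 (78 left).
Jul has 31 days: +31 → Aug 1, 2306 (47 left).
Aug has 31 days: +31 → Sep 1, 2306 (16 left).
+16 → Sep 17, 2306.

September 17, 2306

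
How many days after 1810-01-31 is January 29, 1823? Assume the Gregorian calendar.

Jan 31, 1810 → Jan 31, 1811: 365 days.
Jan 31, 1811 → Jan 31, 1812: 365 days.
Jan 31, 1812 → Jan 31, 1813: 366 days (Feb 29, 1812 is in that span).
Jan 31, 1813 → Jan 31, 1814: 365 days.
Jan 31, 1814 → Jan 31, 1815: 365 days.
Jan 31, 1815 → Jan 31, 1816: 365 days.
Jan 31, 1816 → Jan 31, 1817: 366 days (Feb 29, 1816 is in that span).
Jan 31, 1817 → Jan 31, 1818: 365 days.
Jan 31, 1818 → Jan 31, 1819: 365 days.
Jan 31, 1819 → Jan 31, 1820: 365 days.
Jan 31, 1820 → Jan 31, 1821: 366 days (Feb 29, 1820 is in that span).
Jan 31, 1821 → Jan 31, 1822: 365 days.
Jan 31, 1822 → Feb 28, 1822: 28 days (January has 31).
Feb 28, 1822 → Mar 28, 1822: 28 days (February has 28).
Mar 28, 1822 → Apr 28, 1822: 31 days (March has 31).
Apr 28, 1822 → May 28, 1822: 30 days (April has 30).
May 28, 1822 → Jun 28, 1822: 31 days (May has 31).
Jun 28, 1822 → Jul 28, 1822: 30 days (June has 30).
Jul 28, 1822 → Aug 28, 1822: 31 days (July has 31).
Aug 28, 1822 → Sep 28, 1822: 31 days (August has 31).
Sep 28, 1822 → Oct 28, 1822: 30 days (September has 30).
Oct 28, 1822 → Nov 28, 1822: 31 days (October has 31).
Nov 28, 1822 → Dec 28, 1822: 30 days (November has 30).
Dec 28, 1822 → Jan 28, 1823: 31 days (December has 31).
Jan 28, 1823 → Jan 29, 1823: 1 days.
Total: 4746 days.

4746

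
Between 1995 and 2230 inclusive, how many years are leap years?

57

Multiples of 4 in [1995,2230]: 59.
Of those, multiples of 100: 3 (not leap unless ÷400).
Multiples of 400: 1.
Leap years = 59 − 3 + 1 = 57.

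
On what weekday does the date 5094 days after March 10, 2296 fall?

Mar 10, 2296 is a Tuesday.
5094 mod 7 = 5, so 5094 days after a Tuesday is Tuesday + 5 = Sunday.

Sunday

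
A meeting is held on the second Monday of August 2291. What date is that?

August 1, 2291 is a Saturday.
The first Monday is therefore August 3 (2 days later).
The second Monday is 3 + 1×7 = August 10.

August 10, 2291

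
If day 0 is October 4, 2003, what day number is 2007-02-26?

1241

Oct 4, 2003 → Oct 4, 2004: 366 days (Feb 29, 2004 is in that span).
Oct 4, 2004 → Oct 4, 2005: 365 days.
Oct 4, 2005 → Oct 4, 2006: 365 days.
Oct 4, 2006 → Nov 4, 2006: 31 days (October has 31).
Nov 4, 2006 → Dec 4, 2006: 30 days (November has 30).
Dec 4, 2006 → Jan 4, 2007: 31 days (December has 31).
Jan 4, 2007 → Feb 4, 2007: 31 days (January has 31).
Feb 4, 2007 → Feb 26, 2007: 22 days.
Total: 1241 days.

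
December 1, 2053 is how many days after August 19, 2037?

Aug 19, 2037 → Aug 19, 2038: 365 days.
Aug 19, 2038 → Aug 19, 2039: 365 days.
Aug 19, 2039 → Aug 19, 2040: 366 days (Feb 29, 2040 is in that span).
Aug 19, 2040 → Aug 19, 2041: 365 days.
Aug 19, 2041 → Aug 19, 2042: 365 days.
Aug 19, 2042 → Aug 19, 2043: 365 days.
Aug 19, 2043 → Aug 19, 2044: 366 days (Feb 29, 2044 is in that span).
Aug 19, 2044 → Aug 19, 2045: 365 days.
Aug 19, 2045 → Aug 19, 2046: 365 days.
Aug 19, 2046 → Aug 19, 2047: 365 days.
Aug 19, 2047 → Aug 19, 2048: 366 days (Feb 29, 2048 is in that span).
Aug 19, 2048 → Aug 19, 2049: 365 days.
Aug 19, 2049 → Aug 19, 2050: 365 days.
Aug 19, 2050 → Aug 19, 2051: 365 days.
Aug 19, 2051 → Aug 19, 2052: 366 days (Feb 29, 2052 is in that span).
Aug 19, 2052 → Aug 19, 2053: 365 days.
Aug 19, 2053 → Sep 19, 2053: 31 days (August has 31).
Sep 19, 2053 → Oct 19, 2053: 30 days (September has 30).
Oct 19, 2053 → Nov 19, 2053: 31 days (October has 31).
Nov 19, 2053 → Dec 1, 2053: 12 days.
Total: 5948 days.

5948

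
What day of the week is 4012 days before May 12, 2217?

May 12, 2217 is a Monday.
4012 mod 7 = 1, so 4012 days before a Monday is Monday − 1 = Sunday.

Sunday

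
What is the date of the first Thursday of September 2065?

September 3, 2065

September 1, 2065 is a Tuesday.
The first Thursday is therefore September 3 (2 days later).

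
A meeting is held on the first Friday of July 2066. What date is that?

July 2, 2066

July 1, 2066 is a Thursday.
The first Friday is therefore July 2 (1 days later).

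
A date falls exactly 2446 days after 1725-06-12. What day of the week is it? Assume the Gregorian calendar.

First find the weekday of Jun 12, 1725. Doomsday rule: the anchor day for the 1700s is Sunday. For year 25: 25÷12 = 2 r 1, and 1÷4 = 0, so 2+1+0 = 3.
Sunday + 3 ≡ Wednesday — that's 1725's doomsday.
In June the doomsday date is Jun 6.
Jun 12 is 6 days after Jun 6; 6 mod 7 = 6, so Wednesday + 6 = Tuesday.
2446 mod 7 = 3, so 2446 days after a Tuesday is Tuesday + 3 = Friday.

Friday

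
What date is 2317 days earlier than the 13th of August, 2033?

April 10, 2027

−365 (one year) → Aug 13, 2032 (1952 left).
−366 (one year; includes Feb 29, 2032) → Aug 13, 2031 (1586 left).
−365 (one year) → Aug 13, 2030 (1221 left).
−365 (one year) → Aug 13, 2029 (856 left).
−365 (one year) → Aug 13, 2028 (491 left).
−366 (one year; includes Feb 29, 2028) → Aug 13, 2027 (125 left).
−13 → Jul 31, 2027 (end of Jul, 31 days; 112 left).
−31 → Jun 30, 2027 (end of Jun, 30 days; 81 left).
−30 → May 31, 2027 (end of May, 31 days; 51 left).
−31 → Apr 30, 2027 (end of Apr, 30 days; 20 left).
−20 → Apr 10, 2027.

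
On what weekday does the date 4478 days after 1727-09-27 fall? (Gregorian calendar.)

Thursday

First find the weekday of Sep 27, 1727. Doomsday rule: the anchor day for the 1700s is Sunday. For year 27: 27÷12 = 2 r 3, and 3÷4 = 0, so 2+3+0 = 5.
Sunday + 5 ≡ Friday — that's 1727's doomsday.
In September the doomsday date is Sep 5.
Sep 27 is 22 days after Sep 5; 22 mod 7 = 1, so Friday + 1 = Saturday.
4478 mod 7 = 5, so 4478 days after a Saturday is Saturday + 5 = Thursday.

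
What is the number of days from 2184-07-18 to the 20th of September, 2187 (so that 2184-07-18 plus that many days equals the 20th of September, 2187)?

1159

Jul 18, 2184 → Jul 18, 2185: 365 days.
Jul 18, 2185 → Jul 18, 2186: 365 days.
Jul 18, 2186 → Jul 18, 2187: 365 days.
Jul 18, 2187 → Aug 18, 2187: 31 days (July has 31).
Aug 18, 2187 → Sep 18, 2187: 31 days (August has 31).
Sep 18, 2187 → Sep 20, 2187: 2 days.
Total: 1159 days.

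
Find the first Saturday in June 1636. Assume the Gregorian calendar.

June 1, 1636 is a Sunday.
The first Saturday is therefore June 7 (6 days later).

June 7, 1636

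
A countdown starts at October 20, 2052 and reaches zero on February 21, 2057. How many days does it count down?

Oct 20, 2052 → Oct 20, 2053: 365 days.
Oct 20, 2053 → Oct 20, 2054: 365 days.
Oct 20, 2054 → Oct 20, 2055: 365 days.
Oct 20, 2055 → Oct 20, 2056: 366 days (Feb 29, 2056 is in that span).
Oct 20, 2056 → Nov 20, 2056: 31 days (October has 31).
Nov 20, 2056 → Dec 20, 2056: 30 days (November has 30).
Dec 20, 2056 → Jan 20, 2057: 31 days (December has 31).
Jan 20, 2057 → Feb 20, 2057: 31 days (January has 31).
Feb 20, 2057 → Feb 21, 2057: 1 days.
Total: 1585 days.

1585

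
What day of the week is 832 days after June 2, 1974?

Saturday

First find the weekday of Jun 2, 1974. Doomsday rule: the anchor day for the 1900s is Wednesday. For year 74: 74÷12 = 6 r 2, and 2÷4 = 0, so 6+2+0 = 8.
Wednesday + 8 ≡ Thursday — that's 1974's doomsday.
In June the doomsday date is Jun 6.
Jun 2 is 4 days before Jun 6; 4 mod 7 = 4, so Thursday − 4 = Sunday.
832 mod 7 = 6, so 832 days after a Sunday is Sunday + 6 = Saturday.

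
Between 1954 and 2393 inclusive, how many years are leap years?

Multiples of 4 in [1954,2393]: 110.
Of those, multiples of 100: 4 (not leap unless ÷400).
Multiples of 400: 1.
Leap years = 110 − 4 + 1 = 107.

107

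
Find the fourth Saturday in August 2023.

August 26, 2023

August 1, 2023 is a Tuesday.
The first Saturday is therefore August 5 (4 days later).
The fourth Saturday is 5 + 3×7 = August 26.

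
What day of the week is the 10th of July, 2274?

Friday

Doomsday rule: the anchor day for the 2200s is Friday. For year 74: 74÷12 = 6 r 2, and 2÷4 = 0, so 6+2+0 = 8.
Friday + 8 ≡ Saturday — that's 2274's doomsday.
In July the doomsday date is Jul 11.
Jul 10 is 1 day before Jul 11; 1 mod 7 = 1, so Saturday − 1 = Friday.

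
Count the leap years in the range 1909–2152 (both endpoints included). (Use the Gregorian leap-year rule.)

60

Multiples of 4 in [1909,2152]: 61.
Of those, multiples of 100: 2 (not leap unless ÷400).
Multiples of 400: 1.
Leap years = 61 − 2 + 1 = 60.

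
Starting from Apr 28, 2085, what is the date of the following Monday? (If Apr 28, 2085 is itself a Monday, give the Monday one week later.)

April 30, 2085

Apr 28, 2085 is a Saturday.
From Saturday to the next Monday is 2 days.
Apr 28, 2085 + 2 = Apr 30, 2085.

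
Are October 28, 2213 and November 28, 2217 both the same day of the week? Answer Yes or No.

From Oct 28, 2213 to Nov 28, 2217 is 1492 days.
1492 mod 7 = 1, so they are different weekdays.
(Oct 28, 2213 is a Thursday; Nov 28, 2217 is a Friday.)

No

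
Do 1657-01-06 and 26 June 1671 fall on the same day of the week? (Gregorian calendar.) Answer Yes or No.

From Jan 6, 1657 to Jun 26, 1671 is 5284 days.
5284 mod 7 = 6, so they are different weekdays.
(Jan 6, 1657 is a Saturday; Jun 26, 1671 is a Friday.)

No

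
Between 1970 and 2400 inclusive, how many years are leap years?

105

Multiples of 4 in [1970,2400]: 108.
Of those, multiples of 100: 5 (not leap unless ÷400).
Multiples of 400: 2.
Leap years = 108 − 5 + 2 = 105.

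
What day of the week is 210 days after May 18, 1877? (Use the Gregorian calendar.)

Friday

First find the weekday of May 18, 1877. Doomsday rule: the anchor day for the 1800s is Friday. For year 77: 77÷12 = 6 r 5, and 5÷4 = 1, so 6+5+1 = 12.
Friday + 12 ≡ Wednesday — that's 1877's doomsday.
In May the doomsday date is May 9.
May 18 is 9 days after May 9; 9 mod 7 = 2, so Wednesday + 2 = Friday.
210 mod 7 = 0, so 210 days after a Friday is Friday + 0 = Friday.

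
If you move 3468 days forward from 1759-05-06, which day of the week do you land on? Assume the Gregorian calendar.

First find the weekday of May 6, 1759. Doomsday rule: the anchor day for the 1700s is Sunday. For year 59: 59÷12 = 4 r 11, and 11÷4 = 2, so 4+11+2 = 17.
Sunday + 17 ≡ Wednesday — that's 1759's doomsday.
In May the doomsday date is May 9.
May 6 is 3 days before May 9; 3 mod 7 = 3, so Wednesday − 3 = Sunday.
3468 mod 7 = 3, so 3468 days after a Sunday is Sunday + 3 = Wednesday.

Wednesday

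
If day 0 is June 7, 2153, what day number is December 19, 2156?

1291

Jun 7, 2153 → Jun 7, 2154: 365 days.
Jun 7, 2154 → Jun 7, 2155: 365 days.
Jun 7, 2155 → Jun 7, 2156: 366 days (Feb 29, 2156 is in that span).
Jun 7, 2156 → Jul 7, 2156: 30 days (June has 30).
Jul 7, 2156 → Aug 7, 2156: 31 days (July has 31).
Aug 7, 2156 → Sep 7, 2156: 31 days (August has 31).
Sep 7, 2156 → Oct 7, 2156: 30 days (September has 30).
Oct 7, 2156 → Nov 7, 2156: 31 days (October has 31).
Nov 7, 2156 → Dec 7, 2156: 30 days (November has 30).
Dec 7, 2156 → Dec 19, 2156: 12 days.
Total: 1291 days.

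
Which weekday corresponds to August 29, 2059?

Friday

Doomsday rule: the anchor day for the 2000s is Tuesday. For year 59: 59÷12 = 4 r 11, and 11÷4 = 2, so 4+11+2 = 17.
Tuesday + 17 ≡ Friday — that's 2059's doomsday.
In August the doomsday date is Aug 8.
Aug 29 is 21 days after Aug 8; 21 mod 7 = 0, so Friday + 0 = Friday.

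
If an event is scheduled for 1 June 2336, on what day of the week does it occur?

Doomsday rule: the anchor day for the 2300s is Wednesday. For year 36: 36÷12 = 3 r 0, and 0÷4 = 0, so 3+0+0 = 3.
Wednesday + 3 ≡ Saturday — that's 2336's doomsday.
In June the doomsday date is Jun 6.
Jun 1 is 5 days before Jun 6; 5 mod 7 = 5, so Saturday − 5 = Monday.

Monday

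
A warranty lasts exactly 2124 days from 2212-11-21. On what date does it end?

+365 (one year) → Nov 21, 2213 (1759 left).
+365 (one year) → Nov 21, 2214 (1394 left).
+365 (one year) → Nov 21, 2215 (1029 left).
+366 (one year; includes Feb 29, 2216) → Nov 21, 2216 (663 left).
+365 (one year) → Nov 21, 2217 (298 left).
Nov has 30 days: +10 → Dec 1, 2217 (288 left).
Dec has 31 days: +31 → Jan 1, 2218 (257 left).
Jan has 31 days: +31 → Feb 1, 2218 (226 left).
Feb has 28 days: +28 → Mar 1, 2218 (198 left).
Mar has 31 days: +31 → Apr 1, 2218 (167 left).
Apr has 30 days: +30 → May 1, 2218 (137 left).
May has 31 days: +31 → Jun 1, 2218 (106 left).
Jun has 30 days: +30 → Jul 1, 2218 (76 left).
Jul has 31 days: +31 → Aug 1, 2218 (45 left).
Aug has 31 days: +31 → Sep 1, 2218 (14 left).
+14 → Sep 15, 2218.

September 15, 2218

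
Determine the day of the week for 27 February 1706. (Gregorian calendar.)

Doomsday rule: the anchor day for the 1700s is Sunday. For year 06: 6÷12 = 0 r 6, and 6÷4 = 1, so 0+6+1 = 7.
Sunday + 7 ≡ Sunday — that's 1706's doomsday.
In February the doomsday date is Feb 28 (1706 is not a leap year).
Feb 27 is 1 day before Feb 28; 1 mod 7 = 1, so Sunday − 1 = Saturday.

Saturday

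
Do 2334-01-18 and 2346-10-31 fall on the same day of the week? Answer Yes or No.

From Jan 18, 2334 to Oct 31, 2346 is 4669 days.
4669 mod 7 = 0, so they are the same weekday.
(Jan 18, 2334 is a Thursday; Oct 31, 2346 is a Thursday.)

Yes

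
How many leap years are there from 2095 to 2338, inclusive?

58

Multiples of 4 in [2095,2338]: 61.
Of those, multiples of 100: 3 (not leap unless ÷400).
Multiples of 400: 0.
Leap years = 61 − 3 + 0 = 58.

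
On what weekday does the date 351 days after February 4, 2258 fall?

Friday

Feb 4, 2258 is a Thursday.
351 mod 7 = 1, so 351 days after a Thursday is Thursday + 1 = Friday.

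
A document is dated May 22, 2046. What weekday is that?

Doomsday rule: the anchor day for the 2000s is Tuesday. For year 46: 46÷12 = 3 r 10, and 10÷4 = 2, so 3+10+2 = 15.
Tuesday + 15 ≡ Wednesday — that's 2046's doomsday.
In May the doomsday date is May 9.
May 22 is 13 days after May 9; 13 mod 7 = 6, so Wednesday + 6 = Tuesday.

Tuesday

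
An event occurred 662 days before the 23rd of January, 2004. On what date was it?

April 1, 2002

−365 (one year) → Jan 23, 2003 (297 left).
−23 → Dec 31, 2002 (end of Dec, 31 days; 274 left).
−31 → Nov 30, 2002 (end of Nov, 30 days; 243 left).
−30 → Oct 31, 2002 (end of Oct, 31 days; 213 left).
−31 → Sep 30, 2002 (end of Sep, 30 days; 182 left).
−30 → Aug 31, 2002 (end of Aug, 31 days; 152 left).
−31 → Jul 31, 2002 (end of Jul, 31 days; 121 left).
−31 → Jun 30, 2002 (end of Jun, 30 days; 90 left).
−30 → May 31, 2002 (end of May, 31 days; 60 left).
−31 → Apr 30, 2002 (end of Apr, 30 days; 29 left).
−29 → Apr 1, 2002.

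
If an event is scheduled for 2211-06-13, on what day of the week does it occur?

Doomsday rule: the anchor day for the 2200s is Friday. For year 11: 11÷12 = 0 r 11, and 11÷4 = 2, so 0+11+2 = 13.
Friday + 13 ≡ Thursday — that's 2211's doomsday.
In June the doomsday date is Jun 6.
Jun 13 is 7 days after Jun 6; 7 mod 7 = 0, so Thursday + 0 = Thursday.

Thursday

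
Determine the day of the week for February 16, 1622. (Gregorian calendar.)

Wednesday

Doomsday rule: the anchor day for the 1600s is Tuesday. For year 22: 22÷12 = 1 r 10, and 10÷4 = 2, so 1+10+2 = 13.
Tuesday + 13 ≡ Monday — that's 1622's doomsday.
In February the doomsday date is Feb 28 (1622 is not a leap year).
Feb 16 is 12 days before Feb 28; 12 mod 7 = 5, so Monday − 5 = Wednesday.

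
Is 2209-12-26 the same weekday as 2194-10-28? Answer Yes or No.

Yes

From Oct 28, 2194 to Dec 26, 2209 is 5537 days.
5537 mod 7 = 0, so they are the same weekday.
(Oct 28, 2194 is a Tuesday; Dec 26, 2209 is a Tuesday.)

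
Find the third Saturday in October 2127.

October 1, 2127 is a Wednesday.
The first Saturday is therefore October 4 (3 days later).
The third Saturday is 4 + 2×7 = October 18.

October 18, 2127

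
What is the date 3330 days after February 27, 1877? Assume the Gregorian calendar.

April 11, 1886

+365 (one year) → Feb 27, 1878 (2965 left).
+365 (one year) → Feb 27, 1879 (2600 left).
+365 (one year) → Feb 27, 1880 (2235 left).
+366 (one year; includes Feb 29, 1880) → Feb 27, 1881 (1869 left).
+365 (one year) → Feb 27, 1882 (1504 left).
+365 (one year) → Feb 27, 1883 (1139 left).
+365 (one year) → Feb 27, 1884 (774 left).
+366 (one year; includes Feb 29, 1884) → Feb 27, 1885 (408 left).
+365 (one year) → Feb 27, 1886 (43 left).
Feb has 28 days: +2 → Mar 1, 1886 (41 left).
Mar has 31 days: +31 → Apr 1, 1886 (10 left).
+10 → Apr 11, 1886.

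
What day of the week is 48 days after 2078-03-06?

First find the weekday of Mar 6, 2078. Doomsday rule: the anchor day for the 2000s is Tuesday. For year 78: 78÷12 = 6 r 6, and 6÷4 = 1, so 6+6+1 = 13.
Tuesday + 13 ≡ Monday — that's 2078's doomsday.
In March the doomsday date is Mar 14.
Mar 6 is 8 days before Mar 14; 8 mod 7 = 1, so Monday − 1 = Sunday.
48 mod 7 = 6, so 48 days after a Sunday is Sunday + 6 = Saturday.

Saturday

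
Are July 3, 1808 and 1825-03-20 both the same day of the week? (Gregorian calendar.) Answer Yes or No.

Yes

From Jul 3, 1808 to Mar 20, 1825 is 6104 days.
6104 mod 7 = 0, so they are the same weekday.
(Jul 3, 1808 is a Sunday; Mar 20, 1825 is a Sunday.)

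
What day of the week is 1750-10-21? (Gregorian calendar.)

Doomsday rule: the anchor day for the 1700s is Sunday. For year 50: 50÷12 = 4 r 2, and 2÷4 = 0, so 4+2+0 = 6.
Sunday + 6 ≡ Saturday — that's 1750's doomsday.
In October the doomsday date is Oct 10.
Oct 21 is 11 days after Oct 10; 11 mod 7 = 4, so Saturday + 4 = Wednesday.

Wednesday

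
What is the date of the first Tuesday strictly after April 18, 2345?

April 24, 2345

Apr 18, 2345 is a Wednesday.
From Wednesday to the next Tuesday is 6 days.
Apr 18, 2345 + 6 = Apr 24, 2345.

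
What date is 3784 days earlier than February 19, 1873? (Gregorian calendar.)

−366 (one year; includes Feb 29, 1872) → Feb 19, 1872 (3418 left).
−365 (one year) → Feb 19, 1871 (3053 left).
−365 (one year) → Feb 19, 1870 (2688 left).
−365 (one year) → Feb 19, 1869 (2323 left).
−366 (one year; includes Feb 29, 1868) → Feb 19, 1868 (1957 left).
−365 (one year) → Feb 19, 1867 (1592 left).
−365 (one year) → Feb 19, 1866 (1227 left).
−365 (one year) → Feb 19, 1865 (862 left).
−366 (one year; includes Feb 29, 1864) → Feb 19, 1864 (496 left).
−365 (one year) → Feb 19, 1863 (131 left).
−19 → Jan 31, 1863 (end of Jan, 31 days; 112 left).
−31 → Dec 31, 1862 (end of Dec, 31 days; 81 left).
−31 → Nov 30, 1862 (end of Nov, 30 days; 50 left).
−30 → Oct 31, 1862 (end of Oct, 31 days; 20 left).
−20 → Oct 11, 1862.

October 11, 1862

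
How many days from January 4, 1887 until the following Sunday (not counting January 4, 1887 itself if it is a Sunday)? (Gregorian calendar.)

Jan 4, 1887 is a Tuesday.
From Tuesday to the next Sunday is 5 days.

5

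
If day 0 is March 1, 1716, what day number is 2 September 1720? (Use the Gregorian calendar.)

1646

Mar 1, 1716 → Mar 1, 1717: 365 days.
Mar 1, 1717 → Mar 1, 1718: 365 days.
Mar 1, 1718 → Mar 1, 1719: 365 days.
Mar 1, 1719 → Mar 1, 1720: 366 days (Feb 29, 1720 is in that span).
Mar 1, 1720 → Apr 1, 1720: 31 days (March has 31).
Apr 1, 1720 → May 1, 1720: 30 days (April has 30).
May 1, 1720 → Jun 1, 1720: 31 days (May has 31).
Jun 1, 1720 → Jul 1, 1720: 30 days (June has 30).
Jul 1, 1720 → Aug 1, 1720: 31 days (July has 31).
Aug 1, 1720 → Sep 1, 1720: 31 days (August has 31).
Sep 1, 1720 → Sep 2, 1720: 1 days.
Total: 1646 days.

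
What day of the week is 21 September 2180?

January 1, 2180 is a Saturday.
Jan 1, 2180 → Feb 1, 2180: 31 days (January has 31).
Feb 1, 2180 → Mar 1, 2180: 29 days (February has 29).
Mar 1, 2180 → Apr 1, 2180: 31 days (March has 31).
Apr 1, 2180 → May 1, 2180: 30 days (April has 30).
May 1, 2180 → Jun 1, 2180: 31 days (May has 31).
Jun 1, 2180 → Jul 1, 2180: 30 days (June has 30).
Jul 1, 2180 → Aug 1, 2180: 31 days (July has 31).
Aug 1, 2180 → Sep 1, 2180: 31 days (August has 31).
Sep 1, 2180 → Sep 21, 2180: 20 days.
Total: 264 days.
264 mod 7 = 5, so Saturday + 5 = Thursday.

Thursday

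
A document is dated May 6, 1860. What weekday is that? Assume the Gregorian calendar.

Doomsday rule: the anchor day for the 1800s is Friday. For year 60: 60÷12 = 5 r 0, and 0÷4 = 0, so 5+0+0 = 5.
Friday + 5 ≡ Wednesday — that's 1860's doomsday.
In May the doomsday date is May 9.
May 6 is 3 days before May 9; 3 mod 7 = 3, so Wednesday − 3 = Sunday.

Sunday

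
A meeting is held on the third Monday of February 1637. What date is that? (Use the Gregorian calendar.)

February 16, 1637

February 1, 1637 is a Sunday.
The first Monday is therefore February 2 (1 days later).
The third Monday is 2 + 2×7 = February 16.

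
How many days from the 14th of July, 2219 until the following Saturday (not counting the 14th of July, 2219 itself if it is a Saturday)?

Jul 14, 2219 is a Wednesday.
From Wednesday to the next Saturday is 3 days.

3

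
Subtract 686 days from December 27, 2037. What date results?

February 10, 2036

−365 (one year) → Dec 27, 2036 (321 left).
−27 → Nov 30, 2036 (end of Nov, 30 days; 294 left).
−30 → Oct 31, 2036 (end of Oct, 31 days; 264 left).
−31 → Sep 30, 2036 (end of Sep, 30 days; 233 left).
−30 → Aug 31, 2036 (end of Aug, 31 days; 203 left).
−31 → Jul 31, 2036 (end of Jul, 31 days; 172 left).
−31 → Jun 30, 2036 (end of Jun, 30 days; 141 left).
−30 → May 31, 2036 (end of May, 31 days; 111 left).
−31 → Apr 30, 2036 (end of Apr, 30 days; 80 left).
−30 → Mar 31, 2036 (end of Mar, 31 days; 50 left).
−31 → Feb 29, 2036 (end of Feb, 29 days; 19 left).
−19 → Feb 10, 2036.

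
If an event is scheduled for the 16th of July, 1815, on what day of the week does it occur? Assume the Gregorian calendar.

Sunday

Doomsday rule: the anchor day for the 1800s is Friday. For year 15: 15÷12 = 1 r 3, and 3÷4 = 0, so 1+3+0 = 4.
Friday + 4 ≡ Tuesday — that's 1815's doomsday.
In July the doomsday date is Jul 11.
Jul 16 is 5 days after Jul 11; 5 mod 7 = 5, so Tuesday + 5 = Sunday.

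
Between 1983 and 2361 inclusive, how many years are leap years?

92

Multiples of 4 in [1983,2361]: 95.
Of those, multiples of 100: 4 (not leap unless ÷400).
Multiples of 400: 1.
Leap years = 95 − 4 + 1 = 92.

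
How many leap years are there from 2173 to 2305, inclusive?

31

Multiples of 4 in [2173,2305]: 33.
Of those, multiples of 100: 2 (not leap unless ÷400).
Multiples of 400: 0.
Leap years = 33 − 2 + 0 = 31.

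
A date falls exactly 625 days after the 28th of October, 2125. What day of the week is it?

First find the weekday of Oct 28, 2125. Doomsday rule: the anchor day for the 2100s is Sunday. For year 25: 25÷12 = 2 r 1, and 1÷4 = 0, so 2+1+0 = 3.
Sunday + 3 ≡ Wednesday — that's 2125's doomsday.
In October the doomsday date is Oct 10.
Oct 28 is 18 days after Oct 10; 18 mod 7 = 4, so Wednesday + 4 = Sunday.
625 mod 7 = 2, so 625 days after a Sunday is Sunday + 2 = Tuesday.

Tuesday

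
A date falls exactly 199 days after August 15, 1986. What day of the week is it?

Monday

First find the weekday of Aug 15, 1986. Doomsday rule: the anchor day for the 1900s is Wednesday. For year 86: 86÷12 = 7 r 2, and 2÷4 = 0, so 7+2+0 = 9.
Wednesday + 9 ≡ Friday — that's 1986's doomsday.
In August the doomsday date is Aug 8.
Aug 15 is 7 days after Aug 8; 7 mod 7 = 0, so Friday + 0 = Friday.
199 mod 7 = 3, so 199 days after a Friday is Friday + 3 = Monday.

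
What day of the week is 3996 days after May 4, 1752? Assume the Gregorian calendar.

First find the weekday of May 4, 1752. Doomsday rule: the anchor day for the 1700s is Sunday. For year 52: 52÷12 = 4 r 4, and 4÷4 = 1, so 4+4+1 = 9.
Sunday + 9 ≡ Tuesday — that's 1752's doomsday.
In May the doomsday date is May 9.
May 4 is 5 days before May 9; 5 mod 7 = 5, so Tuesday − 5 = Thursday.
3996 mod 7 = 6, so 3996 days after a Thursday is Thursday + 6 = Wednesday.

Wednesday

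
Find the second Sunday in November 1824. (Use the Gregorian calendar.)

November 14, 1824

November 1, 1824 is a Monday.
The first Sunday is therefore November 7 (6 days later).
The second Sunday is 7 + 1×7 = November 14.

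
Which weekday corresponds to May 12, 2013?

Doomsday rule: the anchor day for the 2000s is Tuesday. For year 13: 13÷12 = 1 r 1, and 1÷4 = 0, so 1+1+0 = 2.
Tuesday + 2 ≡ Thursday — that's 2013's doomsday.
In May the doomsday date is May 9.
May 12 is 3 days after May 9; 3 mod 7 = 3, so Thursday + 3 = Sunday.

Sunday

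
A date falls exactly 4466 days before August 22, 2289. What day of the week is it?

Thursday

Aug 22, 2289 is a Thursday.
4466 mod 7 = 0, so 4466 days before a Thursday is Thursday − 0 = Thursday.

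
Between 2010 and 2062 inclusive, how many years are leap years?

13

Multiples of 4 in [2010,2062]: 13.
Of those, multiples of 100: 0 (not leap unless ÷400).
Multiples of 400: 0.
Leap years = 13 − 0 + 0 = 13.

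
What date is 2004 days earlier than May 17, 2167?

−365 (one year) → May 17, 2166 (1639 left).
−365 (one year) → May 17, 2165 (1274 left).
−365 (one year) → May 17, 2164 (909 left).
−366 (one year; includes Feb 29, 2164) → May 17, 2163 (543 left).
−365 (one year) → May 17, 2162 (178 left).
−17 → Apr 30, 2162 (end of Apr, 30 days; 161 left).
−30 → Mar 31, 2162 (end of Mar, 31 days; 131 left).
−31 → Feb 28, 2162 (end of Feb, 28 days; 100 left).
−28 → Jan 31, 2162 (end of Jan, 31 days; 72 left).
−31 → Dec 31, 2161 (end of Dec, 31 days; 41 left).
−31 → Nov 30, 2161 (end of Nov, 30 days; 10 left).
−10 → Nov 20, 2161.

November 20, 2161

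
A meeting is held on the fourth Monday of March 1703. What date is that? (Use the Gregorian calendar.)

March 26, 1703

March 1, 1703 is a Thursday.
The first Monday is therefore March 5 (4 days later).
The fourth Monday is 5 + 3×7 = March 26.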